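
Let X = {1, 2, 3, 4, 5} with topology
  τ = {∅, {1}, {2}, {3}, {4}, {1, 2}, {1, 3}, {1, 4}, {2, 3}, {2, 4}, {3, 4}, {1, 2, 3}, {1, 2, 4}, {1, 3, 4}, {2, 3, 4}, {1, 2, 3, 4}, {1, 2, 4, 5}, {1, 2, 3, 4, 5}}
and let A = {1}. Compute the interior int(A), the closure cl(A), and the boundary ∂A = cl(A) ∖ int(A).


int(A) = {1}, cl(A) = {1, 5}, ∂A = {5}.

Closed sets in (X, τ) are complements of opens:
  closed(X, τ) = {∅, {3}, {5}, {1, 5}, {2, 5}, {3, 5}, {4, 5}, {1, 2, 5}, {1, 3, 5}, {1, 4, 5}, {2, 3, 5}, {2, 4, 5}, {3, 4, 5}, {1, 2, 3, 5}, {1, 2, 4, 5}, {1, 3, 4, 5}, {2, 3, 4, 5}, {1, 2, 3, 4, 5}}.
int(A) = ⋃ {U ∈ τ : U ⊆ A}. Opens contained in A: ∅, {1}.
Taking the union of these: int(A) = {1}.
cl(A) = ⋂ {C closed : A ⊆ C}. Closed sets containing A: {1, 5}, {1, 2, 5}, {1, 3, 5}, {1, 4, 5}, {1, 2, 3, 5}, {1, 2, 4, 5}, {1, 3, 4, 5}, {1, 2, 3, 4, 5}.
Intersecting these: cl(A) = {1, 5}.
∂A = cl(A) ∖ int(A) = {1, 5} ∖ {1} = {5}.


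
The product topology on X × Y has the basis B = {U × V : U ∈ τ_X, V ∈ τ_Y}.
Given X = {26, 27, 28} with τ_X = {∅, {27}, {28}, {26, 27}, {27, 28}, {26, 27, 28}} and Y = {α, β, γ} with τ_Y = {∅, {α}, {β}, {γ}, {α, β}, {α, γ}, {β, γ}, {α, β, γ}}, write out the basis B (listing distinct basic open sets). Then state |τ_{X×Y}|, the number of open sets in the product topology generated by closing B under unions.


Basis B = {∅ × ∅, {27} × {α}, {27} × {β}, {27} × {γ}, {28} × {α}, {28} × {β}, {28} × {γ}, {26, 27} × {α}, {26, 27} × {β}, {26, 27} × {γ}, {27} × {α, β}, {27} × {α, γ}, {27, 28} × {α}, {27} × {β, γ}, {27, 28} × {β}, {27, 28} × {γ}, {28} × {α, β}, {28} × {α, γ}, {28} × {β, γ}, {26, 27, 28} × {α}, {26, 27, 28} × {β}, {26, 27, 28} × {γ}, {27} × {α, β, γ}, {28} × {α, β, γ}, {26, 27} × {α, β}, {26, 27} × {α, γ}, {26, 27} × {β, γ}, {27, 28} × {α, β}, {27, 28} × {α, γ}, {27, 28} × {β, γ}, {26, 27} × {α, β, γ}, {26, 27, 28} × {α, β}, {26, 27, 28} × {α, γ}, {26, 27, 28} × {β, γ}, {27, 28} × {α, β, γ}, {26, 27, 28} × {α, β, γ}}; |τ_{X×Y}| = 216.

Enumerate products U × V with U ∈ τ_X, V ∈ τ_Y (deduplicated):
  ∅ × ∅ = {} (∅)
  {27} × {α} = {(27,α)}
  {27} × {β} = {(27,β)}
  {27} × {γ} = {(27,γ)}
  {28} × {α} = {(28,α)}
  {28} × {β} = {(28,β)}
  {28} × {γ} = {(28,γ)}
  {26, 27} × {α} = {(26,α), (27,α)}
  {26, 27} × {β} = {(26,β), (27,β)}
  {26, 27} × {γ} = {(26,γ), (27,γ)}
  {27} × {α, β} = {(27,α), (27,β)}
  {27} × {α, γ} = {(27,α), (27,γ)}
  {27, 28} × {α} = {(27,α), (28,α)}
  {27} × {β, γ} = {(27,β), (27,γ)}
  {27, 28} × {β} = {(27,β), (28,β)}
  {27, 28} × {γ} = {(27,γ), (28,γ)}
  {28} × {α, β} = {(28,α), (28,β)}
  {28} × {α, γ} = {(28,α), (28,γ)}
  {28} × {β, γ} = {(28,β), (28,γ)}
  {26, 27, 28} × {α} = {(26,α), (27,α), (28,α)}
  {26, 27, 28} × {β} = {(26,β), (27,β), (28,β)}
  {26, 27, 28} × {γ} = {(26,γ), (27,γ), (28,γ)}
  {27} × {α, β, γ} = {(27,α), (27,β), (27,γ)}
  {28} × {α, β, γ} = {(28,α), (28,β), (28,γ)}
  {26, 27} × {α, β} = {(26,α), (26,β), (27,α), (27,β)}
  {26, 27} × {α, γ} = {(26,α), (26,γ), (27,α), (27,γ)}
  {26, 27} × {β, γ} = {(26,β), (26,γ), (27,β), (27,γ)}
  {27, 28} × {α, β} = {(27,α), (27,β), (28,α), (28,β)}
  {27, 28} × {α, γ} = {(27,α), (27,γ), (28,α), (28,γ)}
  {27, 28} × {β, γ} = {(27,β), (27,γ), (28,β), (28,γ)}
  {26, 27} × {α, β, γ} = {(26,α), (26,β), (26,γ), (27,α), (27,β), (27,γ)}
  {26, 27, 28} × {α, β} = {(26,α), (26,β), (27,α), (27,β), (28,α), (28,β)}
  {26, 27, 28} × {α, γ} = {(26,α), (26,γ), (27,α), (27,γ), (28,α), (28,γ)}
  {26, 27, 28} × {β, γ} = {(26,β), (26,γ), (27,β), (27,γ), (28,β), (28,γ)}
  {27, 28} × {α, β, γ} = {(27,α), (27,β), (27,γ), (28,α), (28,β), (28,γ)}
  {26, 27, 28} × {α, β, γ} = {(26,α), (26,β), (26,γ), (27,α), (27,β), (27,γ), (28,α), (28,β), (28,γ)}
These 36 distinct sets form the basis B.
Close under arbitrary unions to get τ_{X×Y}; counting gives |τ_{X×Y}| = 216.


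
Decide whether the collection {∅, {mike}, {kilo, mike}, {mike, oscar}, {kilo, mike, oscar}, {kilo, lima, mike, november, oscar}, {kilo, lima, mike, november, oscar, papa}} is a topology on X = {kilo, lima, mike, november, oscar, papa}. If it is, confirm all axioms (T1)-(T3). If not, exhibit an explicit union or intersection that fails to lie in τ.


τ IS a topology on X.

Axiom (T1): ∅ ∈ τ? Yes; X ∈ τ? Yes.
Axiom (T2/T3): check pairwise unions and intersections of members of τ.
All pairwise intersections and unions checked — each lies in τ. Therefore τ satisfies (T1), (T2), (T3): it IS a topology on X.


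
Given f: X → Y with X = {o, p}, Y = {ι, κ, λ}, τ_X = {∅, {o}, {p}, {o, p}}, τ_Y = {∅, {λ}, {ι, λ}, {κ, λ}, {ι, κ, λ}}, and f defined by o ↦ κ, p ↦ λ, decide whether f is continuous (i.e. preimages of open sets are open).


f IS continuous.

Compute f^{-1}(U) for each U ∈ τ_Y:
  U = ∅: f^{-1}(U) = ∅ ∈ τ_X ✓.
  U = {λ}: f^{-1}(U) = {p} ∈ τ_X ✓.
  U = {ι, λ}: f^{-1}(U) = {p} ∈ τ_X ✓.
  U = {κ, λ}: f^{-1}(U) = {o, p} ∈ τ_X ✓.
  U = {ι, κ, λ}: f^{-1}(U) = {o, p} ∈ τ_X ✓.
Every preimage lies in τ_X, so f IS continuous.


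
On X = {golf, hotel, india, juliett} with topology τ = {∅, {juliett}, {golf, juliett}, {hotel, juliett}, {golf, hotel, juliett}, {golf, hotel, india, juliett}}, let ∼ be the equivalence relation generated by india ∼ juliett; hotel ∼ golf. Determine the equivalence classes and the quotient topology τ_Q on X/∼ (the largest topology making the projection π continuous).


X/∼ = {[golf=hotel], [india=juliett]}; |τ_Q| = 2.

Equivalence classes: [golf=hotel], [india=juliett].
Quotient map π: X → X/∼ sends golf ↦ [golf=hotel], hotel ↦ [golf=hotel], india ↦ [india=juliett], juliett ↦ [india=juliett].
For each subset V ⊆ X/∼, compute π^{-1}(V) ⊆ X and check whether π^{-1}(V) ∈ τ. V is open in τ_Q iff π^{-1}(V) ∈ τ.
  V = {}: π^{-1}(V) = ∅ ∈ τ ✓.
  V = {[golf=hotel]}: π^{-1}(V) = {golf, hotel} ∉ τ ✗.
  V = {[india=juliett]}: π^{-1}(V) = {india, juliett} ∉ τ ✗.
  V = {[golf=hotel], [india=juliett]}: π^{-1}(V) = {golf, hotel, india, juliett} ∈ τ ✓.
Open sets in the quotient: τ_Q = {{}, {[golf=hotel], [india=juliett]}} (2 elements).


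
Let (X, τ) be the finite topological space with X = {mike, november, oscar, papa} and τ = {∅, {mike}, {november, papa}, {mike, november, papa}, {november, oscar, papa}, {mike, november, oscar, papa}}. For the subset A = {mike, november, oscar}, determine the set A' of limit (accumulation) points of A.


A' = {oscar, papa}

For each x ∈ X, list the open sets U ∈ τ with x ∈ U, then check whether U ∩ (A ∖ {x}) ≠ ∅ for every such U.
  x = mike: open {mike} ∋ x has {mike} ∩ (A ∖ {mike}) = ∅, so x is NOT a limit point.
  x = november: open {november, papa} ∋ x has {november, papa} ∩ (A ∖ {november}) = ∅, so x is NOT a limit point.
  x = oscar: opens ∋ x are {november, oscar, papa}, {mike, november, oscar, papa}; each meets A ∖ {oscar}, so x IS a limit point.
  x = papa: opens ∋ x are {november, papa}, {mike, november, papa}, {november, oscar, papa}, {mike, november, oscar, papa}; each meets A ∖ {papa}, so x IS a limit point.
Collecting: A' = {oscar, papa}.


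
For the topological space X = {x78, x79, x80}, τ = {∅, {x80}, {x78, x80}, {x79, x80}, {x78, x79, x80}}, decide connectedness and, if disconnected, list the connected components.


(X, τ) is connected.

Find clopen sets (U ∈ τ with X ∖ U ∈ τ):
  U = ∅, X ∖ U = {x78, x79, x80} — both open, so U is clopen.
  U = {x78, x79, x80}, X ∖ U = ∅ — both open, so U is clopen.
Only trivial clopens (∅ and X) exist, so (X, τ) is connected.
Compute connected components by grouping points that agree on all clopens:
  component: {x78, x79, x80}


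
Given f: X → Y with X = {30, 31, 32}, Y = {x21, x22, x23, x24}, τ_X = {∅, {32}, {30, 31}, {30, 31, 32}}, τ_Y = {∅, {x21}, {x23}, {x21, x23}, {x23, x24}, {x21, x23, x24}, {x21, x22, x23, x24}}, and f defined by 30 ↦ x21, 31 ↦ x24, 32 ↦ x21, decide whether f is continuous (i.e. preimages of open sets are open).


f is NOT continuous.

Compute f^{-1}(U) for each U ∈ τ_Y:
  U = ∅: f^{-1}(U) = ∅ ∈ τ_X ✓.
  U = {x21}: f^{-1}(U) = {30, 32} ∉ τ_X ✗.
  U = {x23}: f^{-1}(U) = ∅ ∈ τ_X ✓.
  U = {x21, x23}: f^{-1}(U) = {30, 32} ∉ τ_X ✗.
  U = {x23, x24}: f^{-1}(U) = {31} ∉ τ_X ✗.
  U = {x21, x23, x24}: f^{-1}(U) = {30, 31, 32} ∈ τ_X ✓.
  U = {x21, x22, x23, x24}: f^{-1}(U) = {30, 31, 32} ∈ τ_X ✓.
Found U = {x21} with f^{-1}(U) = {30, 32} not in τ_X. Therefore f is NOT continuous.


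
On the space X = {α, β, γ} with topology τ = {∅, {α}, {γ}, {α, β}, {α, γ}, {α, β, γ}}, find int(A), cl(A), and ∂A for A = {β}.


int(A) = ∅, cl(A) = {β}, ∂A = {β}.

Closed sets in (X, τ) are complements of opens:
  closed(X, τ) = {∅, {β}, {γ}, {α, β}, {β, γ}, {α, β, γ}}.
int(A) = ⋃ {U ∈ τ : U ⊆ A}. Opens contained in A: ∅.
Taking the union of these: int(A) = ∅.
cl(A) = ⋂ {C closed : A ⊆ C}. Closed sets containing A: {β}, {α, β}, {β, γ}, {α, β, γ}.
Intersecting these: cl(A) = {β}.
∂A = cl(A) ∖ int(A) = {β} ∖ ∅ = {β}.


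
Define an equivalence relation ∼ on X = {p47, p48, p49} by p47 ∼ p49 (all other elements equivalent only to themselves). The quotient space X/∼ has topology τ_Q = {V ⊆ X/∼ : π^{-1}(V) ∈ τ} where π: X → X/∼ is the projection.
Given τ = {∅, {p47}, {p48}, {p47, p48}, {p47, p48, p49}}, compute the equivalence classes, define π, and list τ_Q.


X/∼ = {[p47=p49], [p48]}; |τ_Q| = 3.

Equivalence classes: [p47=p49], [p48].
Quotient map π: X → X/∼ sends p47 ↦ [p47=p49], p48 ↦ [p48], p49 ↦ [p47=p49].
For each subset V ⊆ X/∼, compute π^{-1}(V) ⊆ X and check whether π^{-1}(V) ∈ τ. V is open in τ_Q iff π^{-1}(V) ∈ τ.
  V = {}: π^{-1}(V) = ∅ ∈ τ ✓.
  V = {[p47=p49]}: π^{-1}(V) = {p47, p49} ∉ τ ✗.
  V = {[p48]}: π^{-1}(V) = {p48} ∈ τ ✓.
  V = {[p47=p49], [p48]}: π^{-1}(V) = {p47, p48, p49} ∈ τ ✓.
Open sets in the quotient: τ_Q = {{}, {[p48]}, {[p47=p49], [p48]}} (3 elements).


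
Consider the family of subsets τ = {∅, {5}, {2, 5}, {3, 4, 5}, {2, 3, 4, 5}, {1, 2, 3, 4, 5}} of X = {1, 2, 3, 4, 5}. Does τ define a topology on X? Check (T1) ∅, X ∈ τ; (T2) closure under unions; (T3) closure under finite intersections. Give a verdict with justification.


τ IS a topology on X.

Axiom (T1): ∅ ∈ τ? Yes; X ∈ τ? Yes.
Axiom (T2/T3): check pairwise unions and intersections of members of τ.
All pairwise intersections and unions checked — each lies in τ. Therefore τ satisfies (T1), (T2), (T3): it IS a topology on X.


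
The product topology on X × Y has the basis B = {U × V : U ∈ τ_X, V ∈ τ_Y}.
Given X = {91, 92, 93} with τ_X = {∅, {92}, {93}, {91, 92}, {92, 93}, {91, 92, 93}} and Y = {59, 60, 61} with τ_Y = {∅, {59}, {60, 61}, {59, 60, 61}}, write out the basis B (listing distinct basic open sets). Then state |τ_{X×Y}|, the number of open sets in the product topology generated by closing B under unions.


Basis B = {∅ × ∅, {92} × {59}, {93} × {59}, {91, 92} × {59}, {92, 93} × {59}, {92} × {60, 61}, {93} × {60, 61}, {91, 92, 93} × {59}, {92} × {59, 60, 61}, {93} × {59, 60, 61}, {91, 92} × {60, 61}, {92, 93} × {60, 61}, {91, 92} × {59, 60, 61}, {91, 92, 93} × {60, 61}, {92, 93} × {59, 60, 61}, {91, 92, 93} × {59, 60, 61}}; |τ_{X×Y}| = 36.

Enumerate products U × V with U ∈ τ_X, V ∈ τ_Y (deduplicated):
  ∅ × ∅ = {} (∅)
  {92} × {59} = {(92,59)}
  {93} × {59} = {(93,59)}
  {91, 92} × {59} = {(91,59), (92,59)}
  {92, 93} × {59} = {(92,59), (93,59)}
  {92} × {60, 61} = {(92,60), (92,61)}
  {93} × {60, 61} = {(93,60), (93,61)}
  {91, 92, 93} × {59} = {(91,59), (92,59), (93,59)}
  {92} × {59, 60, 61} = {(92,59), (92,60), (92,61)}
  {93} × {59, 60, 61} = {(93,59), (93,60), (93,61)}
  {91, 92} × {60, 61} = {(91,60), (91,61), (92,60), (92,61)}
  {92, 93} × {60, 61} = {(92,60), (92,61), (93,60), (93,61)}
  {91, 92} × {59, 60, 61} = {(91,59), (91,60), (91,61), (92,59), (92,60), (92,61)}
  {91, 92, 93} × {60, 61} = {(91,60), (91,61), (92,60), (92,61), (93,60), (93,61)}
  {92, 93} × {59, 60, 61} = {(92,59), (92,60), (92,61), (93,59), (93,60), (93,61)}
  {91, 92, 93} × {59, 60, 61} = {(91,59), (91,60), (91,61), (92,59), (92,60), (92,61), (93,59), (93,60), (93,61)}
These 16 distinct sets form the basis B.
Close under arbitrary unions to get τ_{X×Y}; counting gives |τ_{X×Y}| = 36.


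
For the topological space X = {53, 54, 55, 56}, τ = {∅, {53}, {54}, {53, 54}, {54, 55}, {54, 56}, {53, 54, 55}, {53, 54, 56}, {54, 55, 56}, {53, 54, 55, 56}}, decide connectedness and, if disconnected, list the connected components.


(X, τ) is disconnected; components = [{53}, {54, 55, 56}].

Find clopen sets (U ∈ τ with X ∖ U ∈ τ):
  U = ∅, X ∖ U = {53, 54, 55, 56} — both open, so U is clopen.
  U = {53}, X ∖ U = {54, 55, 56} — both open, so U is clopen.
  U = {54, 55, 56}, X ∖ U = {53} — both open, so U is clopen.
  U = {53, 54, 55, 56}, X ∖ U = ∅ — both open, so U is clopen.
Nontrivial clopen(s) exist: e.g. {53}. So (X, τ) is disconnected.
Compute connected components by grouping points that agree on all clopens:
  component: {53}
  component: {54, 55, 56}


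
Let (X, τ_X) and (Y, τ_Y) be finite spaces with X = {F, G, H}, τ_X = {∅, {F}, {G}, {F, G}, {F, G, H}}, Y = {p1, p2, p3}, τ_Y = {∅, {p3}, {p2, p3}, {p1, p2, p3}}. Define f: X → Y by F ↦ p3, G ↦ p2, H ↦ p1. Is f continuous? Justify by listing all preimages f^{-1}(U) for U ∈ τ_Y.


f IS continuous.

Compute f^{-1}(U) for each U ∈ τ_Y:
  U = ∅: f^{-1}(U) = ∅ ∈ τ_X ✓.
  U = {p3}: f^{-1}(U) = {F} ∈ τ_X ✓.
  U = {p2, p3}: f^{-1}(U) = {F, G} ∈ τ_X ✓.
  U = {p1, p2, p3}: f^{-1}(U) = {F, G, H} ∈ τ_X ✓.
Every preimage lies in τ_X, so f IS continuous.


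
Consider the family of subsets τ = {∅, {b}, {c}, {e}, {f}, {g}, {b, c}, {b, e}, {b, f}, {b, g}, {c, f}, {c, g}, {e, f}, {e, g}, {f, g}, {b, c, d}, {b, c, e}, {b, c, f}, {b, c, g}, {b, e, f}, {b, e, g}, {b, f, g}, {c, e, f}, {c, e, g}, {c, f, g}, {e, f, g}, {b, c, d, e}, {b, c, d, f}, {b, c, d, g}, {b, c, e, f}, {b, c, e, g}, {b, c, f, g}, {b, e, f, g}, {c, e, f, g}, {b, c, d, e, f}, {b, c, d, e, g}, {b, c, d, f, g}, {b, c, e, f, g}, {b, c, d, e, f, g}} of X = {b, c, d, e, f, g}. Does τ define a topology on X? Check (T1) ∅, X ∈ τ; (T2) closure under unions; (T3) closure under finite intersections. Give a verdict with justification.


τ is NOT a topology on X.

Axiom (T1): ∅ ∈ τ? Yes; X ∈ τ? Yes.
Axiom (T2/T3): check pairwise unions and intersections of members of τ.
Counterexample for (T2): {c} ∪ {e} = {c, e} ∉ τ. Therefore τ is NOT a topology.


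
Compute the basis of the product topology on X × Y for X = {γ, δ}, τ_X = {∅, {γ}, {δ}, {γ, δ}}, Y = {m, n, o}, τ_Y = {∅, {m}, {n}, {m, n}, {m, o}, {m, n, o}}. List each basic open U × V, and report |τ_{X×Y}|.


Basis B = {∅ × ∅, {γ} × {m}, {γ} × {n}, {δ} × {m}, {δ} × {n}, {γ} × {m, n}, {γ} × {m, o}, {γ, δ} × {m}, {γ, δ} × {n}, {δ} × {m, n}, {δ} × {m, o}, {γ} × {m, n, o}, {δ} × {m, n, o}, {γ, δ} × {m, n}, {γ, δ} × {m, o}, {γ, δ} × {m, n, o}}; |τ_{X×Y}| = 36.

Enumerate products U × V with U ∈ τ_X, V ∈ τ_Y (deduplicated):
  ∅ × ∅ = {} (∅)
  {γ} × {m} = {(γ,m)}
  {γ} × {n} = {(γ,n)}
  {δ} × {m} = {(δ,m)}
  {δ} × {n} = {(δ,n)}
  {γ} × {m, n} = {(γ,m), (γ,n)}
  {γ} × {m, o} = {(γ,m), (γ,o)}
  {γ, δ} × {m} = {(γ,m), (δ,m)}
  {γ, δ} × {n} = {(γ,n), (δ,n)}
  {δ} × {m, n} = {(δ,m), (δ,n)}
  {δ} × {m, o} = {(δ,m), (δ,o)}
  {γ} × {m, n, o} = {(γ,m), (γ,n), (γ,o)}
  {δ} × {m, n, o} = {(δ,m), (δ,n), (δ,o)}
  {γ, δ} × {m, n} = {(γ,m), (γ,n), (δ,m), (δ,n)}
  {γ, δ} × {m, o} = {(γ,m), (γ,o), (δ,m), (δ,o)}
  {γ, δ} × {m, n, o} = {(γ,m), (γ,n), (γ,o), (δ,m), (δ,n), (δ,o)}
These 16 distinct sets form the basis B.
Close under arbitrary unions to get τ_{X×Y}; counting gives |τ_{X×Y}| = 36.


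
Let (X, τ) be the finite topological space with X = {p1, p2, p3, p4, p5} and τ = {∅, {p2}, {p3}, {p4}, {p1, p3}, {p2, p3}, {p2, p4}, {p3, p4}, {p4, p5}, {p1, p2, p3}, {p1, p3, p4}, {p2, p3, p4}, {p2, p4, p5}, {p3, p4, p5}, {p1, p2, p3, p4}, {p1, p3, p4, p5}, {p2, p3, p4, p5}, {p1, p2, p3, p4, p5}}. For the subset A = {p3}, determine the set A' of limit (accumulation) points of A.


A' = {p1}

For each x ∈ X, list the open sets U ∈ τ with x ∈ U, then check whether U ∩ (A ∖ {x}) ≠ ∅ for every such U.
  x = p1: opens ∋ x are {p1, p3}, {p1, p2, p3}, {p1, p3, p4}, {p1, p2, p3, p4}, {p1, p3, p4, p5}, {p1, p2, p3, p4, p5}; each meets A ∖ {p1}, so x IS a limit point.
  x = p2: open {p2} ∋ x has {p2} ∩ (A ∖ {p2}) = ∅, so x is NOT a limit point.
  x = p3: open {p3} ∋ x has {p3} ∩ (A ∖ {p3}) = ∅, so x is NOT a limit point.
  x = p4: open {p4} ∋ x has {p4} ∩ (A ∖ {p4}) = ∅, so x is NOT a limit point.
  x = p5: open {p4, p5} ∋ x has {p4, p5} ∩ (A ∖ {p5}) = ∅, so x is NOT a limit point.
Collecting: A' = {p1}.


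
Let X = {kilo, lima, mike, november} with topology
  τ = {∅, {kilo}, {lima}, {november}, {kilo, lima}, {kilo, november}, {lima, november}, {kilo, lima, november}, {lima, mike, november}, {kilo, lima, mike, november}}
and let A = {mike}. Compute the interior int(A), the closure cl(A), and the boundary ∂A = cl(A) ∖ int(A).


int(A) = ∅, cl(A) = {mike}, ∂A = {mike}.

Closed sets in (X, τ) are complements of opens:
  closed(X, τ) = {∅, {kilo}, {mike}, {kilo, mike}, {lima, mike}, {mike, november}, {kilo, lima, mike}, {kilo, mike, november}, {lima, mike, november}, {kilo, lima, mike, november}}.
int(A) = ⋃ {U ∈ τ : U ⊆ A}. Opens contained in A: ∅.
Taking the union of these: int(A) = ∅.
cl(A) = ⋂ {C closed : A ⊆ C}. Closed sets containing A: {mike}, {kilo, mike}, {lima, mike}, {mike, november}, {kilo, lima, mike}, {kilo, mike, november}, {lima, mike, november}, {kilo, lima, mike, november}.
Intersecting these: cl(A) = {mike}.
∂A = cl(A) ∖ int(A) = {mike} ∖ ∅ = {mike}.


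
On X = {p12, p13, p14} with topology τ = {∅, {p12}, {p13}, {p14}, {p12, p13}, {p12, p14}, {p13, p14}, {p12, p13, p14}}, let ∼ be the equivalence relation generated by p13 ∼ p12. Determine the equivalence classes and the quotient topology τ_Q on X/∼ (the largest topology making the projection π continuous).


X/∼ = {[p12=p13], [p14]}; |τ_Q| = 4.

Equivalence classes: [p12=p13], [p14].
Quotient map π: X → X/∼ sends p12 ↦ [p12=p13], p13 ↦ [p12=p13], p14 ↦ [p14].
For each subset V ⊆ X/∼, compute π^{-1}(V) ⊆ X and check whether π^{-1}(V) ∈ τ. V is open in τ_Q iff π^{-1}(V) ∈ τ.
  V = {}: π^{-1}(V) = ∅ ∈ τ ✓.
  V = {[p12=p13]}: π^{-1}(V) = {p12, p13} ∈ τ ✓.
  V = {[p14]}: π^{-1}(V) = {p14} ∈ τ ✓.
  V = {[p12=p13], [p14]}: π^{-1}(V) = {p12, p13, p14} ∈ τ ✓.
Open sets in the quotient: τ_Q = {{}, {[p12=p13]}, {[p14]}, {[p12=p13], [p14]}} (4 elements).


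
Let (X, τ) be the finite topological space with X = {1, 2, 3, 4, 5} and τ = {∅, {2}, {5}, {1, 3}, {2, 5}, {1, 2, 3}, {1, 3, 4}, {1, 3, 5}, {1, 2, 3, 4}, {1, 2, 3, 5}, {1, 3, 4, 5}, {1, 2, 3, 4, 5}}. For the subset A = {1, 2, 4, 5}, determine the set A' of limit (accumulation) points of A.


A' = {3, 4}

For each x ∈ X, list the open sets U ∈ τ with x ∈ U, then check whether U ∩ (A ∖ {x}) ≠ ∅ for every such U.
  x = 1: open {1, 3} ∋ x has {1, 3} ∩ (A ∖ {1}) = ∅, so x is NOT a limit point.
  x = 2: open {2} ∋ x has {2} ∩ (A ∖ {2}) = ∅, so x is NOT a limit point.
  x = 3: opens ∋ x are {1, 3}, {1, 2, 3}, {1, 3, 4}, {1, 3, 5}, {1, 2, 3, 4}, {1, 2, 3, 5}, {1, 3, 4, 5}, {1, 2, 3, 4, 5}; each meets A ∖ {3}, so x IS a limit point.
  x = 4: opens ∋ x are {1, 3, 4}, {1, 2, 3, 4}, {1, 3, 4, 5}, {1, 2, 3, 4, 5}; each meets A ∖ {4}, so x IS a limit point.
  x = 5: open {5} ∋ x has {5} ∩ (A ∖ {5}) = ∅, so x is NOT a limit point.
Collecting: A' = {3, 4}.


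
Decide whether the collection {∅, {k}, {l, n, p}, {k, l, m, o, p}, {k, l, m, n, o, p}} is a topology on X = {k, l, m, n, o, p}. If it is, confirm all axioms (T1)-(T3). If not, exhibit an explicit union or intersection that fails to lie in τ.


τ is NOT a topology on X.

Axiom (T1): ∅ ∈ τ? Yes; X ∈ τ? Yes.
Axiom (T2/T3): check pairwise unions and intersections of members of τ.
Counterexample for (T2): {k} ∪ {l, n, p} = {k, l, n, p} ∉ τ. Therefore τ is NOT a topology.


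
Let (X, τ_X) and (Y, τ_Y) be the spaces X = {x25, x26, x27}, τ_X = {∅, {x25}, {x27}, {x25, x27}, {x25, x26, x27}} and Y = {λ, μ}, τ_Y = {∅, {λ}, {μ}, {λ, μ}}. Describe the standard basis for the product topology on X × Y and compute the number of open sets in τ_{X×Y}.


Basis B = {∅ × ∅, {x25} × {λ}, {x25} × {μ}, {x27} × {λ}, {x27} × {μ}, {x25} × {λ, μ}, {x25, x27} × {λ}, {x25, x27} × {μ}, {x27} × {λ, μ}, {x25, x26, x27} × {λ}, {x25, x26, x27} × {μ}, {x25, x27} × {λ, μ}, {x25, x26, x27} × {λ, μ}}; |τ_{X×Y}| = 25.

Enumerate products U × V with U ∈ τ_X, V ∈ τ_Y (deduplicated):
  ∅ × ∅ = {} (∅)
  {x25} × {λ} = {(x25,λ)}
  {x25} × {μ} = {(x25,μ)}
  {x27} × {λ} = {(x27,λ)}
  {x27} × {μ} = {(x27,μ)}
  {x25} × {λ, μ} = {(x25,λ), (x25,μ)}
  {x25, x27} × {λ} = {(x25,λ), (x27,λ)}
  {x25, x27} × {μ} = {(x25,μ), (x27,μ)}
  {x27} × {λ, μ} = {(x27,λ), (x27,μ)}
  {x25, x26, x27} × {λ} = {(x25,λ), (x26,λ), (x27,λ)}
  {x25, x26, x27} × {μ} = {(x25,μ), (x26,μ), (x27,μ)}
  {x25, x27} × {λ, μ} = {(x25,λ), (x25,μ), (x27,λ), (x27,μ)}
  {x25, x26, x27} × {λ, μ} = {(x25,λ), (x25,μ), (x26,λ), (x26,μ), (x27,λ), (x27,μ)}
These 13 distinct sets form the basis B.
Close under arbitrary unions to get τ_{X×Y}; counting gives |τ_{X×Y}| = 25.


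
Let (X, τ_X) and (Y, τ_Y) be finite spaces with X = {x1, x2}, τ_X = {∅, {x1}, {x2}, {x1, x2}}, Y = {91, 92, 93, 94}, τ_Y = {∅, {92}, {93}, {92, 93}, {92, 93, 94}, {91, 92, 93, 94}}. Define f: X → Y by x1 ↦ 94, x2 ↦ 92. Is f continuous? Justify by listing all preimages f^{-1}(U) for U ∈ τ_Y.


f IS continuous.

Compute f^{-1}(U) for each U ∈ τ_Y:
  U = ∅: f^{-1}(U) = ∅ ∈ τ_X ✓.
  U = {92}: f^{-1}(U) = {x2} ∈ τ_X ✓.
  U = {93}: f^{-1}(U) = ∅ ∈ τ_X ✓.
  U = {92, 93}: f^{-1}(U) = {x2} ∈ τ_X ✓.
  U = {92, 93, 94}: f^{-1}(U) = {x1, x2} ∈ τ_X ✓.
  U = {91, 92, 93, 94}: f^{-1}(U) = {x1, x2} ∈ τ_X ✓.
Every preimage lies in τ_X, so f IS continuous.


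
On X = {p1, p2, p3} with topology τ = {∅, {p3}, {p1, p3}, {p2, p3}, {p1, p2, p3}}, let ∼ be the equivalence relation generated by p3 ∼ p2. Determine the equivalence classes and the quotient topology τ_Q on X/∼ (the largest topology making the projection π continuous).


X/∼ = {[p1], [p2=p3]}; |τ_Q| = 3.

Equivalence classes: [p1], [p2=p3].
Quotient map π: X → X/∼ sends p1 ↦ [p1], p2 ↦ [p2=p3], p3 ↦ [p2=p3].
For each subset V ⊆ X/∼, compute π^{-1}(V) ⊆ X and check whether π^{-1}(V) ∈ τ. V is open in τ_Q iff π^{-1}(V) ∈ τ.
  V = {}: π^{-1}(V) = ∅ ∈ τ ✓.
  V = {[p1]}: π^{-1}(V) = {p1} ∉ τ ✗.
  V = {[p2=p3]}: π^{-1}(V) = {p2, p3} ∈ τ ✓.
  V = {[p1], [p2=p3]}: π^{-1}(V) = {p1, p2, p3} ∈ τ ✓.
Open sets in the quotient: τ_Q = {{}, {[p2=p3]}, {[p1], [p2=p3]}} (3 elements).


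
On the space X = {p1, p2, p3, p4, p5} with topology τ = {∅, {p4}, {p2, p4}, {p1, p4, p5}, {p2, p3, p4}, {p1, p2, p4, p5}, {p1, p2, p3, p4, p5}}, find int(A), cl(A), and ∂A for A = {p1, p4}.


int(A) = {p4}, cl(A) = {p1, p2, p3, p4, p5}, ∂A = {p1, p2, p3, p5}.

Closed sets in (X, τ) are complements of opens:
  closed(X, τ) = {∅, {p3}, {p1, p5}, {p2, p3}, {p1, p3, p5}, {p1, p2, p3, p5}, {p1, p2, p3, p4, p5}}.
int(A) = ⋃ {U ∈ τ : U ⊆ A}. Opens contained in A: ∅, {p4}.
Taking the union of these: int(A) = {p4}.
cl(A) = ⋂ {C closed : A ⊆ C}. Closed sets containing A: {p1, p2, p3, p4, p5}.
Intersecting these: cl(A) = {p1, p2, p3, p4, p5}.
∂A = cl(A) ∖ int(A) = {p1, p2, p3, p4, p5} ∖ {p4} = {p1, p2, p3, p5}.


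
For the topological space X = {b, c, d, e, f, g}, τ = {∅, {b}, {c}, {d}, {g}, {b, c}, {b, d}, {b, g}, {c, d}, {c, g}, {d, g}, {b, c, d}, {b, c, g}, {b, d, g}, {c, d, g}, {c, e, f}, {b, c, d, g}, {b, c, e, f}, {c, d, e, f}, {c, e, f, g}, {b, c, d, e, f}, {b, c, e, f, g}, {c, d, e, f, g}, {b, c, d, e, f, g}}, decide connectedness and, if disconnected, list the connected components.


(X, τ) is disconnected; components = [{b}, {d}, {g}, {c, e, f}].

Find clopen sets (U ∈ τ with X ∖ U ∈ τ):
  U = ∅, X ∖ U = {b, c, d, e, f, g} — both open, so U is clopen.
  U = {b}, X ∖ U = {c, d, e, f, g} — both open, so U is clopen.
  U = {d}, X ∖ U = {b, c, e, f, g} — both open, so U is clopen.
  U = {g}, X ∖ U = {b, c, d, e, f} — both open, so U is clopen.
  U = {b, d}, X ∖ U = {c, e, f, g} — both open, so U is clopen.
  U = {b, g}, X ∖ U = {c, d, e, f} — both open, so U is clopen.
  U = {d, g}, X ∖ U = {b, c, e, f} — both open, so U is clopen.
  U = {b, d, g}, X ∖ U = {c, e, f} — both open, so U is clopen.
  U = {c, e, f}, X ∖ U = {b, d, g} — both open, so U is clopen.
  U = {b, c, e, f}, X ∖ U = {d, g} — both open, so U is clopen.
  U = {c, d, e, f}, X ∖ U = {b, g} — both open, so U is clopen.
  U = {c, e, f, g}, X ∖ U = {b, d} — both open, so U is clopen.
  U = {b, c, d, e, f}, X ∖ U = {g} — both open, so U is clopen.
  U = {b, c, e, f, g}, X ∖ U = {d} — both open, so U is clopen.
  U = {c, d, e, f, g}, X ∖ U = {b} — both open, so U is clopen.
  U = {b, c, d, e, f, g}, X ∖ U = ∅ — both open, so U is clopen.
Nontrivial clopen(s) exist: e.g. {c, d, e, f, g}. So (X, τ) is disconnected.
Compute connected components by grouping points that agree on all clopens:
  component: {b}
  component: {d}
  component: {g}
  component: {c, e, f}


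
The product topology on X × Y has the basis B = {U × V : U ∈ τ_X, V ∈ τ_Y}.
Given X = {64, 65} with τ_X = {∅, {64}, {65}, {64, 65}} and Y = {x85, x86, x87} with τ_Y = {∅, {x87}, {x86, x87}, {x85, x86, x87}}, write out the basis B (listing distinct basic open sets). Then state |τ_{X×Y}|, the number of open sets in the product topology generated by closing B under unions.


Basis B = {∅ × ∅, {64} × {x87}, {65} × {x87}, {64} × {x86, x87}, {64, 65} × {x87}, {65} × {x86, x87}, {64} × {x85, x86, x87}, {65} × {x85, x86, x87}, {64, 65} × {x86, x87}, {64, 65} × {x85, x86, x87}}; |τ_{X×Y}| = 16.

Enumerate products U × V with U ∈ τ_X, V ∈ τ_Y (deduplicated):
  ∅ × ∅ = {} (∅)
  {64} × {x87} = {(64,x87)}
  {65} × {x87} = {(65,x87)}
  {64} × {x86, x87} = {(64,x86), (64,x87)}
  {64, 65} × {x87} = {(64,x87), (65,x87)}
  {65} × {x86, x87} = {(65,x86), (65,x87)}
  {64} × {x85, x86, x87} = {(64,x85), (64,x86), (64,x87)}
  {65} × {x85, x86, x87} = {(65,x85), (65,x86), (65,x87)}
  {64, 65} × {x86, x87} = {(64,x86), (64,x87), (65,x86), (65,x87)}
  {64, 65} × {x85, x86, x87} = {(64,x85), (64,x86), (64,x87), (65,x85), (65,x86), (65,x87)}
These 10 distinct sets form the basis B.
Close under arbitrary unions to get τ_{X×Y}; counting gives |τ_{X×Y}| = 16.


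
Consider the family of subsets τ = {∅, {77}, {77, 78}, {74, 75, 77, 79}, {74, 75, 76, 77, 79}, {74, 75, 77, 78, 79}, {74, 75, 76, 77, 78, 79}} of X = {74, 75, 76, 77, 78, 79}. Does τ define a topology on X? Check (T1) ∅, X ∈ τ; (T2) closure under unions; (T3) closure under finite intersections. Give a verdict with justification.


τ IS a topology on X.

Axiom (T1): ∅ ∈ τ? Yes; X ∈ τ? Yes.
Axiom (T2/T3): check pairwise unions and intersections of members of τ.
All pairwise intersections and unions checked — each lies in τ. Therefore τ satisfies (T1), (T2), (T3): it IS a topology on X.


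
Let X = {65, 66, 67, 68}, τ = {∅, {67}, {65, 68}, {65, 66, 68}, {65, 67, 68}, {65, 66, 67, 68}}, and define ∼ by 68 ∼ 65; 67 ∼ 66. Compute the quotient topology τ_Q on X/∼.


X/∼ = {[65=68], [66=67]}; |τ_Q| = 3.

Equivalence classes: [65=68], [66=67].
Quotient map π: X → X/∼ sends 65 ↦ [65=68], 66 ↦ [66=67], 67 ↦ [66=67], 68 ↦ [65=68].
For each subset V ⊆ X/∼, compute π^{-1}(V) ⊆ X and check whether π^{-1}(V) ∈ τ. V is open in τ_Q iff π^{-1}(V) ∈ τ.
  V = {}: π^{-1}(V) = ∅ ∈ τ ✓.
  V = {[65=68]}: π^{-1}(V) = {65, 68} ∈ τ ✓.
  V = {[66=67]}: π^{-1}(V) = {66, 67} ∉ τ ✗.
  V = {[65=68], [66=67]}: π^{-1}(V) = {65, 66, 67, 68} ∈ τ ✓.
Open sets in the quotient: τ_Q = {{}, {[65=68]}, {[65=68], [66=67]}} (3 elements).


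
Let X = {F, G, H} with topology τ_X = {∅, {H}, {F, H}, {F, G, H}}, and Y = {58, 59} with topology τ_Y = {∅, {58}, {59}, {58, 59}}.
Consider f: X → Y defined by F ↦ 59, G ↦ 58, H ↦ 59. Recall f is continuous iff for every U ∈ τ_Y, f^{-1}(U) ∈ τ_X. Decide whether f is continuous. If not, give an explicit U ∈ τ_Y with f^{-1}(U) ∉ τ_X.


f is NOT continuous.

Compute f^{-1}(U) for each U ∈ τ_Y:
  U = ∅: f^{-1}(U) = ∅ ∈ τ_X ✓.
  U = {58}: f^{-1}(U) = {G} ∉ τ_X ✗.
  U = {59}: f^{-1}(U) = {F, H} ∈ τ_X ✓.
  U = {58, 59}: f^{-1}(U) = {F, G, H} ∈ τ_X ✓.
Found U = {58} with f^{-1}(U) = {G} not in τ_X. Therefore f is NOT continuous.


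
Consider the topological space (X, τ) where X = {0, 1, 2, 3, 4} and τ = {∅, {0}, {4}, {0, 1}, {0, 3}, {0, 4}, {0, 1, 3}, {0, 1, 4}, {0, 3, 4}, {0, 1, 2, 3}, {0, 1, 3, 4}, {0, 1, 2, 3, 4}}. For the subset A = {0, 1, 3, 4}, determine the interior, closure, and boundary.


int(A) = {0, 1, 3, 4}, cl(A) = {0, 1, 2, 3, 4}, ∂A = {2}.

Closed sets in (X, τ) are complements of opens:
  closed(X, τ) = {∅, {2}, {4}, {1, 2}, {2, 3}, {2, 4}, {1, 2, 3}, {1, 2, 4}, {2, 3, 4}, {0, 1, 2, 3}, {1, 2, 3, 4}, {0, 1, 2, 3, 4}}.
int(A) = ⋃ {U ∈ τ : U ⊆ A}. Opens contained in A: ∅, {0}, {4}, {0, 1}, {0, 3}, {0, 4}, {0, 1, 3}, {0, 1, 4}, {0, 3, 4}, {0, 1, 3, 4}.
Taking the union of these: int(A) = {0, 1, 3, 4}.
cl(A) = ⋂ {C closed : A ⊆ C}. Closed sets containing A: {0, 1, 2, 3, 4}.
Intersecting these: cl(A) = {0, 1, 2, 3, 4}.
∂A = cl(A) ∖ int(A) = {0, 1, 2, 3, 4} ∖ {0, 1, 3, 4} = {2}.


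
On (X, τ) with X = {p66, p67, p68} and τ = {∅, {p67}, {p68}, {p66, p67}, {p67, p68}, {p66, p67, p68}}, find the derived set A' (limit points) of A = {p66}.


A' = ∅

For each x ∈ X, list the open sets U ∈ τ with x ∈ U, then check whether U ∩ (A ∖ {x}) ≠ ∅ for every such U.
  x = p66: open {p66, p67} ∋ x has {p66, p67} ∩ (A ∖ {p66}) = ∅, so x is NOT a limit point.
  x = p67: open {p67} ∋ x has {p67} ∩ (A ∖ {p67}) = ∅, so x is NOT a limit point.
  x = p68: open {p68} ∋ x has {p68} ∩ (A ∖ {p68}) = ∅, so x is NOT a limit point.
Collecting: A' = ∅.


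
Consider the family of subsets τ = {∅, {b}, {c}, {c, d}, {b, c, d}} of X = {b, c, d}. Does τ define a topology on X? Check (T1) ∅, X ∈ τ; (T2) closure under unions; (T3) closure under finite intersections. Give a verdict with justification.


τ is NOT a topology on X.

Axiom (T1): ∅ ∈ τ? Yes; X ∈ τ? Yes.
Axiom (T2/T3): check pairwise unions and intersections of members of τ.
Counterexample for (T2): {b} ∪ {c} = {b, c} ∉ τ. Therefore τ is NOT a topology.


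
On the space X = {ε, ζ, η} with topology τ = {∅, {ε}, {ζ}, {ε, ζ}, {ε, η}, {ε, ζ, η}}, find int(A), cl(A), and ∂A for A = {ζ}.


int(A) = {ζ}, cl(A) = {ζ}, ∂A = ∅.

Closed sets in (X, τ) are complements of opens:
  closed(X, τ) = {∅, {ζ}, {η}, {ε, η}, {ζ, η}, {ε, ζ, η}}.
int(A) = ⋃ {U ∈ τ : U ⊆ A}. Opens contained in A: ∅, {ζ}.
Taking the union of these: int(A) = {ζ}.
cl(A) = ⋂ {C closed : A ⊆ C}. Closed sets containing A: {ζ}, {ζ, η}, {ε, ζ, η}.
Intersecting these: cl(A) = {ζ}.
∂A = cl(A) ∖ int(A) = {ζ} ∖ {ζ} = ∅.


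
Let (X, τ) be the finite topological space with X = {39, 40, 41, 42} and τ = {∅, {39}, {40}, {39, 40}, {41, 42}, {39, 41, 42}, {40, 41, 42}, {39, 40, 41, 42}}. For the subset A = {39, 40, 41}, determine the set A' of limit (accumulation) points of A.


A' = {42}

For each x ∈ X, list the open sets U ∈ τ with x ∈ U, then check whether U ∩ (A ∖ {x}) ≠ ∅ for every such U.
  x = 39: open {39} ∋ x has {39} ∩ (A ∖ {39}) = ∅, so x is NOT a limit point.
  x = 40: open {40} ∋ x has {40} ∩ (A ∖ {40}) = ∅, so x is NOT a limit point.
  x = 41: open {41, 42} ∋ x has {41, 42} ∩ (A ∖ {41}) = ∅, so x is NOT a limit point.
  x = 42: opens ∋ x are {41, 42}, {39, 41, 42}, {40, 41, 42}, {39, 40, 41, 42}; each meets A ∖ {42}, so x IS a limit point.
Collecting: A' = {42}.


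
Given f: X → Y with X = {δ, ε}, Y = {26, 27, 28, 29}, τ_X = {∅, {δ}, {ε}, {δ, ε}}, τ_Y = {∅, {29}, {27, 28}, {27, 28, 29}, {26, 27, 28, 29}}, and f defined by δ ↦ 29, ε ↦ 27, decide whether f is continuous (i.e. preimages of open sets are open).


f IS continuous.

Compute f^{-1}(U) for each U ∈ τ_Y:
  U = ∅: f^{-1}(U) = ∅ ∈ τ_X ✓.
  U = {29}: f^{-1}(U) = {δ} ∈ τ_X ✓.
  U = {27, 28}: f^{-1}(U) = {ε} ∈ τ_X ✓.
  U = {27, 28, 29}: f^{-1}(U) = {δ, ε} ∈ τ_X ✓.
  U = {26, 27, 28, 29}: f^{-1}(U) = {δ, ε} ∈ τ_X ✓.
Every preimage lies in τ_X, so f IS continuous.


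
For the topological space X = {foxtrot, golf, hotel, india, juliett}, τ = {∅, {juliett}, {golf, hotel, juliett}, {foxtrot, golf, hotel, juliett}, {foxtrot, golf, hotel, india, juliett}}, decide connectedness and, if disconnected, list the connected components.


(X, τ) is connected.

Find clopen sets (U ∈ τ with X ∖ U ∈ τ):
  U = ∅, X ∖ U = {foxtrot, golf, hotel, india, juliett} — both open, so U is clopen.
  U = {foxtrot, golf, hotel, india, juliett}, X ∖ U = ∅ — both open, so U is clopen.
Only trivial clopens (∅ and X) exist, so (X, τ) is connected.
Compute connected components by grouping points that agree on all clopens:
  component: {foxtrot, golf, hotel, india, juliett}


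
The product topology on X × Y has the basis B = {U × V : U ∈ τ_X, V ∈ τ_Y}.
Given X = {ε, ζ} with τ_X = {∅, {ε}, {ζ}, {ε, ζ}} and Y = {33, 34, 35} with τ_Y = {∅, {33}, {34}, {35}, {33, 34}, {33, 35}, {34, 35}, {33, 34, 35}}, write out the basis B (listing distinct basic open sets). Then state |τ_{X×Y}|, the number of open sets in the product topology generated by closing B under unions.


Basis B = {∅ × ∅, {ε} × {33}, {ε} × {34}, {ε} × {35}, {ζ} × {33}, {ζ} × {34}, {ζ} × {35}, {ε} × {33, 34}, {ε} × {33, 35}, {ε, ζ} × {33}, {ε} × {34, 35}, {ε, ζ} × {34}, {ε, ζ} × {35}, {ζ} × {33, 34}, {ζ} × {33, 35}, {ζ} × {34, 35}, {ε} × {33, 34, 35}, {ζ} × {33, 34, 35}, {ε, ζ} × {33, 34}, {ε, ζ} × {33, 35}, {ε, ζ} × {34, 35}, {ε, ζ} × {33, 34, 35}}; |τ_{X×Y}| = 64.

Enumerate products U × V with U ∈ τ_X, V ∈ τ_Y (deduplicated):
  ∅ × ∅ = {} (∅)
  {ε} × {33} = {(ε,33)}
  {ε} × {34} = {(ε,34)}
  {ε} × {35} = {(ε,35)}
  {ζ} × {33} = {(ζ,33)}
  {ζ} × {34} = {(ζ,34)}
  {ζ} × {35} = {(ζ,35)}
  {ε} × {33, 34} = {(ε,33), (ε,34)}
  {ε} × {33, 35} = {(ε,33), (ε,35)}
  {ε, ζ} × {33} = {(ε,33), (ζ,33)}
  {ε} × {34, 35} = {(ε,34), (ε,35)}
  {ε, ζ} × {34} = {(ε,34), (ζ,34)}
  {ε, ζ} × {35} = {(ε,35), (ζ,35)}
  {ζ} × {33, 34} = {(ζ,33), (ζ,34)}
  {ζ} × {33, 35} = {(ζ,33), (ζ,35)}
  {ζ} × {34, 35} = {(ζ,34), (ζ,35)}
  {ε} × {33, 34, 35} = {(ε,33), (ε,34), (ε,35)}
  {ζ} × {33, 34, 35} = {(ζ,33), (ζ,34), (ζ,35)}
  {ε, ζ} × {33, 34} = {(ε,33), (ε,34), (ζ,33), (ζ,34)}
  {ε, ζ} × {33, 35} = {(ε,33), (ε,35), (ζ,33), (ζ,35)}
  {ε, ζ} × {34, 35} = {(ε,34), (ε,35), (ζ,34), (ζ,35)}
  {ε, ζ} × {33, 34, 35} = {(ε,33), (ε,34), (ε,35), (ζ,33), (ζ,34), (ζ,35)}
These 22 distinct sets form the basis B.
Close under arbitrary unions to get τ_{X×Y}; counting gives |τ_{X×Y}| = 64.


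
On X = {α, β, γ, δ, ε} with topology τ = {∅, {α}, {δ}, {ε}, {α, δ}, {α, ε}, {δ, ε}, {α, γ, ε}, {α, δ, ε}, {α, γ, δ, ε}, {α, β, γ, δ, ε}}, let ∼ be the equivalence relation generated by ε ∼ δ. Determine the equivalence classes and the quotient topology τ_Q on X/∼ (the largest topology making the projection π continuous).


X/∼ = {[α], [β], [γ], [δ=ε]}; |τ_Q| = 6.

Equivalence classes: [α], [β], [γ], [δ=ε].
Quotient map π: X → X/∼ sends α ↦ [α], β ↦ [β], γ ↦ [γ], δ ↦ [δ=ε], ε ↦ [δ=ε].
For each subset V ⊆ X/∼, compute π^{-1}(V) ⊆ X and check whether π^{-1}(V) ∈ τ. V is open in τ_Q iff π^{-1}(V) ∈ τ.
  V = {}: π^{-1}(V) = ∅ ∈ τ ✓.
  V = {[α]}: π^{-1}(V) = {α} ∈ τ ✓.
  V = {[β]}: π^{-1}(V) = {β} ∉ τ ✗.
  V = {[α], [β]}: π^{-1}(V) = {α, β} ∉ τ ✗.
  V = {[γ]}: π^{-1}(V) = {γ} ∉ τ ✗.
  V = {[α], [γ]}: π^{-1}(V) = {α, γ} ∉ τ ✗.
  V = {[β], [γ]}: π^{-1}(V) = {β, γ} ∉ τ ✗.
  V = {[α], [β], [γ]}: π^{-1}(V) = {α, β, γ} ∉ τ ✗.
  V = {[δ=ε]}: π^{-1}(V) = {δ, ε} ∈ τ ✓.
  V = {[α], [δ=ε]}: π^{-1}(V) = {α, δ, ε} ∈ τ ✓.
  V = {[β], [δ=ε]}: π^{-1}(V) = {β, δ, ε} ∉ τ ✗.
  V = {[α], [β], [δ=ε]}: π^{-1}(V) = {α, β, δ, ε} ∉ τ ✗.
  V = {[γ], [δ=ε]}: π^{-1}(V) = {γ, δ, ε} ∉ τ ✗.
  V = {[α], [γ], [δ=ε]}: π^{-1}(V) = {α, γ, δ, ε} ∈ τ ✓.
  V = {[β], [γ], [δ=ε]}: π^{-1}(V) = {β, γ, δ, ε} ∉ τ ✗.
  V = {[α], [β], [γ], [δ=ε]}: π^{-1}(V) = {α, β, γ, δ, ε} ∈ τ ✓.
Open sets in the quotient: τ_Q = {{}, {[α]}, {[δ=ε]}, {[α], [δ=ε]}, {[α], [γ], [δ=ε]}, {[α], [β], [γ], [δ=ε]}} (6 elements).


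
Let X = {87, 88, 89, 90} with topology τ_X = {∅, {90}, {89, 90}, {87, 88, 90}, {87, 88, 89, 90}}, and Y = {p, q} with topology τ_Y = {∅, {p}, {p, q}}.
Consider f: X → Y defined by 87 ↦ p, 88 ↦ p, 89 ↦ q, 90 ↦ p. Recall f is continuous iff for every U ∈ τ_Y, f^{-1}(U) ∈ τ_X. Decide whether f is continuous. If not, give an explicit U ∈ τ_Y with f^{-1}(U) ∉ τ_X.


f IS continuous.

Compute f^{-1}(U) for each U ∈ τ_Y:
  U = ∅: f^{-1}(U) = ∅ ∈ τ_X ✓.
  U = {p}: f^{-1}(U) = {87, 88, 90} ∈ τ_X ✓.
  U = {p, q}: f^{-1}(U) = {87, 88, 89, 90} ∈ τ_X ✓.
Every preimage lies in τ_X, so f IS continuous.


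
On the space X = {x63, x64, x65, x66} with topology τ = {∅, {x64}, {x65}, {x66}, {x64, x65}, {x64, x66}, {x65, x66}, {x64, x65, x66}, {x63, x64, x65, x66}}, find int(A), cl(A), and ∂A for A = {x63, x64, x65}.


int(A) = {x64, x65}, cl(A) = {x63, x64, x65}, ∂A = {x63}.

Closed sets in (X, τ) are complements of opens:
  closed(X, τ) = {∅, {x63}, {x63, x64}, {x63, x65}, {x63, x66}, {x63, x64, x65}, {x63, x64, x66}, {x63, x65, x66}, {x63, x64, x65, x66}}.
int(A) = ⋃ {U ∈ τ : U ⊆ A}. Opens contained in A: ∅, {x64}, {x65}, {x64, x65}.
Taking the union of these: int(A) = {x64, x65}.
cl(A) = ⋂ {C closed : A ⊆ C}. Closed sets containing A: {x63, x64, x65}, {x63, x64, x65, x66}.
Intersecting these: cl(A) = {x63, x64, x65}.
∂A = cl(A) ∖ int(A) = {x63, x64, x65} ∖ {x64, x65} = {x63}.


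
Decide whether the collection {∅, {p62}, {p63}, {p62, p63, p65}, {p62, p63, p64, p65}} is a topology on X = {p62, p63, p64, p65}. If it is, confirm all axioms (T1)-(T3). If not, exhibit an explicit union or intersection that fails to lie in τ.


τ is NOT a topology on X.

Axiom (T1): ∅ ∈ τ? Yes; X ∈ τ? Yes.
Axiom (T2/T3): check pairwise unions and intersections of members of τ.
Counterexample for (T2): {p62} ∪ {p63} = {p62, p63} ∉ τ. Therefore τ is NOT a topology.
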